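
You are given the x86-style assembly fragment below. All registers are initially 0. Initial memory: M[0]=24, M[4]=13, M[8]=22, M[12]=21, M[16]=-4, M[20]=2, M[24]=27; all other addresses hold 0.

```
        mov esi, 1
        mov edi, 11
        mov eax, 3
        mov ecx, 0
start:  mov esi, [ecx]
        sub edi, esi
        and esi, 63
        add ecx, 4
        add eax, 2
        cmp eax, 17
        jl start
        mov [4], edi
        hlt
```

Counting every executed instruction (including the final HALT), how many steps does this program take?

55

mov esi, 1 → esi=1
mov edi, 11 → edi=11
mov eax, 3 → eax=3
mov ecx, 0 → ecx=0
mov esi, [ecx] → esi=M[0]=24
sub edi, esi → edi=11-24=-13
and esi, 63 → esi=24&63=24
add ecx, 4 → ecx=0+4=4
add eax, 2 → eax=3+2=5
cmp eax, 17  (cmp 5,17)
jl start: taken
mov esi, [ecx] → esi=M[4]=13
sub edi, esi → edi=(-13)-13=-26
and esi, 63 → esi=13&63=13
add ecx, 4 → ecx=4+4=8
add eax, 2 → eax=5+2=7
cmp eax, 17  (cmp 7,17)
jl start: taken
mov esi, [ecx] → esi=M[8]=22
sub edi, esi → edi=(-26)-22=-48
and esi, 63 → esi=22&63=22
add ecx, 4 → ecx=8+4=12
add eax, 2 → eax=7+2=9
cmp eax, 17  (cmp 9,17)
jl start: taken
mov esi, [ecx] → esi=M[12]=21
sub edi, esi → edi=(-48)-21=-69
and esi, 63 → esi=21&63=21
add ecx, 4 → ecx=12+4=16
add eax, 2 → eax=9+2=11
cmp eax, 17  (cmp 11,17)
jl start: taken
mov esi, [ecx] → esi=M[16]=-4
sub edi, esi → edi=(-69)-(-4)=-65
and esi, 63 → esi=(-4)&63=60
add ecx, 4 → ecx=16+4=20
add eax, 2 → eax=11+2=13
cmp eax, 17  (cmp 13,17)
jl start: taken
mov esi, [ecx] → esi=M[20]=2
sub edi, esi → edi=(-65)-2=-67
and esi, 63 → esi=2&63=2
add ecx, 4 → ecx=20+4=24
add eax, 2 → eax=13+2=15
cmp eax, 17  (cmp 15,17)
jl start: taken
mov esi, [ecx] → esi=M[24]=27
sub edi, esi → edi=(-67)-27=-94
and esi, 63 → esi=27&63=27
add ecx, 4 → ecx=24+4=28
add eax, 2 → eax=15+2=17
cmp eax, 17  (cmp 17,17)
jl start: not taken
mov [4], edi → M[4]=-94
halt.
Total executed instructions: 55.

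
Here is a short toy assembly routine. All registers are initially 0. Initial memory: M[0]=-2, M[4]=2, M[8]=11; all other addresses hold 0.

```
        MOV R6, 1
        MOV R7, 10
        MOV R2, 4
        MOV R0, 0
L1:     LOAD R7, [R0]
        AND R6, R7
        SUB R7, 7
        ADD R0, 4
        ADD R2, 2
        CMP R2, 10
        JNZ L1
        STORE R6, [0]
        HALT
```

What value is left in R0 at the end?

12

after MOV R6, 1: R6=1
after MOV R7, 10: R7=10
after MOV R2, 4: R2=4
after MOV R0, 0: R0=0
after LOAD R7, [R0]: R7=M[0]=-2
after AND R6, R7: R6=1&(-2)=0
after SUB R7, 7: R7=(-2)-7=-9
after ADD R0, 4: R0=0+4=4
after ADD R2, 2: R2=4+2=6
CMP R2, 10  (cmp 6,10)
JNZ L1: taken
after LOAD R7, [R0]: R7=M[4]=2
after AND R6, R7: R6=0&2=0
after SUB R7, 7: R7=2-7=-5
after ADD R0, 4: R0=4+4=8
after ADD R2, 2: R2=6+2=8
CMP R2, 10  (cmp 8,10)
JNZ L1: taken
after LOAD R7, [R0]: R7=M[8]=11
after AND R6, R7: R6=0&11=0
after SUB R7, 7: R7=11-7=4
after ADD R0, 4: R0=8+4=12
after ADD R2, 2: R2=8+2=10
CMP R2, 10  (cmp 10,10)
JNZ L1: not taken
STORE R6, [0] → M[0]=0
halt.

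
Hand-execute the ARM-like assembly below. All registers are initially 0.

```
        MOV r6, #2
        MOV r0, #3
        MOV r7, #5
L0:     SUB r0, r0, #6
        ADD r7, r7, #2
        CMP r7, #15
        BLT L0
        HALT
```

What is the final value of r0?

-27

after MOV r6, #2: r6=2
after MOV r0, #3: r0=3
after MOV r7, #5: r7=5
after SUB r0, r0, #6: r0=3-6=-3
after ADD r7, r7, #2: r7=5+2=7
CMP r7, #15  (cmp 7,15)
BLT L0: taken
after SUB r0, r0, #6: r0=(-3)-6=-9
after ADD r7, r7, #2: r7=7+2=9
CMP r7, #15  (cmp 9,15)
BLT L0: taken
after SUB r0, r0, #6: r0=(-9)-6=-15
after ADD r7, r7, #2: r7=9+2=11
CMP r7, #15  (cmp 11,15)
BLT L0: taken
after SUB r0, r0, #6: r0=(-15)-6=-21
after ADD r7, r7, #2: r7=11+2=13
CMP r7, #15  (cmp 13,15)
BLT L0: taken
after SUB r0, r0, #6: r0=(-21)-6=-27
after ADD r7, r7, #2: r7=13+2=15
CMP r7, #15  (cmp 15,15)
BLT L0: not taken
halt.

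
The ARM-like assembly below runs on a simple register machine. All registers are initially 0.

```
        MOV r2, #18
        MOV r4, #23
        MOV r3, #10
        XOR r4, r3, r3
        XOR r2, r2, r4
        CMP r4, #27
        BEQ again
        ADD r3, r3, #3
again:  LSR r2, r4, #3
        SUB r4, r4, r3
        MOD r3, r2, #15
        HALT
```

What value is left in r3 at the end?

0

r2=18
r4=23
r3=10
r4=10^10=0
r2=18^0=18
CMP r4, #27  (cmp 0,27)
BEQ again: not taken
r3=10+3=13
r2=0>>3=0
r4=0-13=-13
r3=0%15=0
halt.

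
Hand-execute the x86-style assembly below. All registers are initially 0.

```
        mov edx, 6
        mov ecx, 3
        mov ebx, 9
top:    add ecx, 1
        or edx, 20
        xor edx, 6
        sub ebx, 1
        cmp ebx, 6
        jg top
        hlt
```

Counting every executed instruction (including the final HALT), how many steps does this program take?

22

after mov edx, 6: edx=6
after mov ecx, 3: ecx=3
after mov ebx, 9: ebx=9
after add ecx, 1: ecx=3+1=4
after or edx, 20: edx=6|20=22
after xor edx, 6: edx=22^6=16
after sub ebx, 1: ebx=9-1=8
cmp ebx, 6  (cmp 8,6)
jg top: taken
after add ecx, 1: ecx=4+1=5
after or edx, 20: edx=16|20=20
after xor edx, 6: edx=20^6=18
after sub ebx, 1: ebx=8-1=7
cmp ebx, 6  (cmp 7,6)
jg top: taken
after add ecx, 1: ecx=5+1=6
after or edx, 20: edx=18|20=22
after xor edx, 6: edx=22^6=16
after sub ebx, 1: ebx=7-1=6
cmp ebx, 6  (cmp 6,6)
jg top: not taken
halt.
Total executed instructions: 22.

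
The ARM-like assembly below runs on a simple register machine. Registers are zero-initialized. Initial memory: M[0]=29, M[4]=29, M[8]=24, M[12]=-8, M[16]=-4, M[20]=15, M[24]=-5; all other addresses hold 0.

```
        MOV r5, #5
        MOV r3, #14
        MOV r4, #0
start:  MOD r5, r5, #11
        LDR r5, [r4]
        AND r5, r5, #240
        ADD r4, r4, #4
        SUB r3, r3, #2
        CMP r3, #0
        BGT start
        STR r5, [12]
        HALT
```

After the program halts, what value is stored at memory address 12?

MOV r5, #5 → r5=5
MOV r3, #14 → r3=14
MOV r4, #0 → r4=0
MOD r5, r5, #11 → r5=5%11=5
LDR r5, [r4] → r5=M[0]=29
AND r5, r5, #240 → r5=29&240=16
ADD r4, r4, #4 → r4=0+4=4
SUB r3, r3, #2 → r3=14-2=12
CMP r3, #0  (cmp 12,0)
BGT start: taken
MOD r5, r5, #11 → r5=16%11=5
LDR r5, [r4] → r5=M[4]=29
AND r5, r5, #240 → r5=29&240=16
ADD r4, r4, #4 → r4=4+4=8
SUB r3, r3, #2 → r3=12-2=10
CMP r3, #0  (cmp 10,0)
BGT start: taken
MOD r5, r5, #11 → r5=16%11=5
LDR r5, [r4] → r5=M[8]=24
AND r5, r5, #240 → r5=24&240=16
ADD r4, r4, #4 → r4=8+4=12
SUB r3, r3, #2 → r3=10-2=8
CMP r3, #0  (cmp 8,0)
BGT start: taken
MOD r5, r5, #11 → r5=16%11=5
LDR r5, [r4] → r5=M[12]=-8
AND r5, r5, #240 → r5=(-8)&240=240
ADD r4, r4, #4 → r4=12+4=16
SUB r3, r3, #2 → r3=8-2=6
CMP r3, #0  (cmp 6,0)
BGT start: taken
MOD r5, r5, #11 → r5=240%11=9
LDR r5, [r4] → r5=M[16]=-4
AND r5, r5, #240 → r5=(-4)&240=240
ADD r4, r4, #4 → r4=16+4=20
SUB r3, r3, #2 → r3=6-2=4
CMP r3, #0  (cmp 4,0)
BGT start: taken
MOD r5, r5, #11 → r5=240%11=9
LDR r5, [r4] → r5=M[20]=15
AND r5, r5, #240 → r5=15&240=0
ADD r4, r4, #4 → r4=20+4=24
SUB r3, r3, #2 → r3=4-2=2
CMP r3, #0  (cmp 2,0)
BGT start: taken
MOD r5, r5, #11 → r5=0%11=0
LDR r5, [r4] → r5=M[24]=-5
AND r5, r5, #240 → r5=(-5)&240=240
ADD r4, r4, #4 → r4=24+4=28
SUB r3, r3, #2 → r3=2-2=0
CMP r3, #0  (cmp 0,0)
BGT start: not taken
STR r5, [12] → M[12]=240
halt.

240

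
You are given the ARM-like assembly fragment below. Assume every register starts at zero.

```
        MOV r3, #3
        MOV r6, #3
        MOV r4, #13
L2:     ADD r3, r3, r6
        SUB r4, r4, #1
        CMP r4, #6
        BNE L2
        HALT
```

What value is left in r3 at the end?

24

after MOV r3, #3: r3=3
after MOV r6, #3: r6=3
after MOV r4, #13: r4=13
after ADD r3, r3, r6: r3=3+3=6
after SUB r4, r4, #1: r4=13-1=12
CMP r4, #6  (cmp 12,6)
BNE L2: taken
after ADD r3, r3, r6: r3=6+3=9
after SUB r4, r4, #1: r4=12-1=11
CMP r4, #6  (cmp 11,6)
BNE L2: taken
after ADD r3, r3, r6: r3=9+3=12
after SUB r4, r4, #1: r4=11-1=10
CMP r4, #6  (cmp 10,6)
BNE L2: taken
after ADD r3, r3, r6: r3=12+3=15
after SUB r4, r4, #1: r4=10-1=9
CMP r4, #6  (cmp 9,6)
BNE L2: taken
after ADD r3, r3, r6: r3=15+3=18
after SUB r4, r4, #1: r4=9-1=8
CMP r4, #6  (cmp 8,6)
BNE L2: taken
after ADD r3, r3, r6: r3=18+3=21
after SUB r4, r4, #1: r4=8-1=7
CMP r4, #6  (cmp 7,6)
BNE L2: taken
after ADD r3, r3, r6: r3=21+3=24
after SUB r4, r4, #1: r4=7-1=6
CMP r4, #6  (cmp 6,6)
BNE L2: not taken
halt.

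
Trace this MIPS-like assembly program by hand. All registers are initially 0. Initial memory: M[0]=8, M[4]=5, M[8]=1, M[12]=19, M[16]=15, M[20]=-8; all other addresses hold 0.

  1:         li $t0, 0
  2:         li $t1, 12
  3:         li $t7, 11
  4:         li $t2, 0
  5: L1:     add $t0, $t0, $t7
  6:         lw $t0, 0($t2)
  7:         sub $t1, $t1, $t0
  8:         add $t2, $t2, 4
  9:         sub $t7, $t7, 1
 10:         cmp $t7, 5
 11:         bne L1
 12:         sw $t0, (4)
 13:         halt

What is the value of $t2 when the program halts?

24

after li $t0, 0: $t0=0
after li $t1, 12: $t1=12
after li $t7, 11: $t7=11
after li $t2, 0: $t2=0
after add $t0, $t0, $t7: $t0=0+11=11
after lw $t0, 0($t2): $t0=M[0]=8
after sub $t1, $t1, $t0: $t1=12-8=4
after add $t2, $t2, 4: $t2=0+4=4
after sub $t7, $t7, 1: $t7=11-1=10
cmp $t7, 5  (cmp 10,5)
bne L1: taken
after add $t0, $t0, $t7: $t0=8+10=18
after lw $t0, 0($t2): $t0=M[4]=5
after sub $t1, $t1, $t0: $t1=4-5=-1
after add $t2, $t2, 4: $t2=4+4=8
after sub $t7, $t7, 1: $t7=10-1=9
cmp $t7, 5  (cmp 9,5)
bne L1: taken
after add $t0, $t0, $t7: $t0=5+9=14
after lw $t0, 0($t2): $t0=M[8]=1
after sub $t1, $t1, $t0: $t1=(-1)-1=-2
after add $t2, $t2, 4: $t2=8+4=12
after sub $t7, $t7, 1: $t7=9-1=8
cmp $t7, 5  (cmp 8,5)
bne L1: taken
after add $t0, $t0, $t7: $t0=1+8=9
after lw $t0, 0($t2): $t0=M[12]=19
after sub $t1, $t1, $t0: $t1=(-2)-19=-21
after add $t2, $t2, 4: $t2=12+4=16
after sub $t7, $t7, 1: $t7=8-1=7
cmp $t7, 5  (cmp 7,5)
bne L1: taken
after add $t0, $t0, $t7: $t0=19+7=26
after lw $t0, 0($t2): $t0=M[16]=15
after sub $t1, $t1, $t0: $t1=(-21)-15=-36
after add $t2, $t2, 4: $t2=16+4=20
after sub $t7, $t7, 1: $t7=7-1=6
cmp $t7, 5  (cmp 6,5)
bne L1: taken
after add $t0, $t0, $t7: $t0=15+6=21
after lw $t0, 0($t2): $t0=M[20]=-8
after sub $t1, $t1, $t0: $t1=(-36)-(-8)=-28
after add $t2, $t2, 4: $t2=20+4=24
after sub $t7, $t7, 1: $t7=6-1=5
cmp $t7, 5  (cmp 5,5)
bne L1: not taken
sw $t0, (4) → M[4]=-8
halt.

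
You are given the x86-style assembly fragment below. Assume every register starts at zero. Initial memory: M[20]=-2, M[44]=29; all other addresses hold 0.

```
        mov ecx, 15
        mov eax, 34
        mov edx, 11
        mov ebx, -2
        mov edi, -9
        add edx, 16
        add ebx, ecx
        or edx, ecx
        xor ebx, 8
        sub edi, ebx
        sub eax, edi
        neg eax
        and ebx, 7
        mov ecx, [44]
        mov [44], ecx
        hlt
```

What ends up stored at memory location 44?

29

mov ecx, 15 → ecx=15
mov eax, 34 → eax=34
mov edx, 11 → edx=11
mov ebx, -2 → ebx=-2
mov edi, -9 → edi=-9
add edx, 16 → edx=11+16=27
add ebx, ecx → ebx=(-2)+15=13
or edx, ecx → edx=27|15=31
xor ebx, 8 → ebx=13^8=5
sub edi, ebx → edi=(-9)-5=-14
sub eax, edi → eax=34-(-14)=48
neg eax → eax=-(48)=-48
and ebx, 7 → ebx=5&7=5
mov ecx, [44] → ecx=M[44]=29
mov [44], ecx → M[44]=29
halt.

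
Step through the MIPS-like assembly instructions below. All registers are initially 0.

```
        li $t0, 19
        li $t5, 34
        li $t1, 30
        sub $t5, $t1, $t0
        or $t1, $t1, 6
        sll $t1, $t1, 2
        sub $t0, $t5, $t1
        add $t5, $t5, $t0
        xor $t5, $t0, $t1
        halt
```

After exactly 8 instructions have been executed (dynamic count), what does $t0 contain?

li $t0, 19 → $t0=19
li $t5, 34 → $t5=34
li $t1, 30 → $t1=30
sub $t5, $t1, $t0 → $t5=30-19=11
or $t1, $t1, 6 → $t1=30|6=30
sll $t1, $t1, 2 → $t1=30<<2=120
sub $t0, $t5, $t1 → $t0=11-120=-109
add $t5, $t5, $t0 → $t5=11+(-109)=-98
After step 8: $t0 = -109.

-109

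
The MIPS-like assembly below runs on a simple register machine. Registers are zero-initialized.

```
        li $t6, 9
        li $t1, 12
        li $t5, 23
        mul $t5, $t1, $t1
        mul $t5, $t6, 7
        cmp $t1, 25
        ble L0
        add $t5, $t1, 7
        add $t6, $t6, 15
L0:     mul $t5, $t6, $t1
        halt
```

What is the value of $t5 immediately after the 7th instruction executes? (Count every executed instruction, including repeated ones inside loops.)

li $t6, 9 → $t6=9
li $t1, 12 → $t1=12
li $t5, 23 → $t5=23
mul $t5, $t1, $t1 → $t5=12*12=144
mul $t5, $t6, 7 → $t5=9*7=63
cmp $t1, 25  (cmp 12,25)
ble L0: taken
After step 7: $t5 = 63.

63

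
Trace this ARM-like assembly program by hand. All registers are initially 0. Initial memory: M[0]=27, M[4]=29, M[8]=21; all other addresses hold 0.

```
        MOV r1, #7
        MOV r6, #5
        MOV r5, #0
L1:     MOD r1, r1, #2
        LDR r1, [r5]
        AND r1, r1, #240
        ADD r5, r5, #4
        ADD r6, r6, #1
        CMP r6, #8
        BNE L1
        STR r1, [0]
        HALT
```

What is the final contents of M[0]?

MOV r1, #7 → r1=7
MOV r6, #5 → r6=5
MOV r5, #0 → r5=0
MOD r1, r1, #2 → r1=7%2=1
LDR r1, [r5] → r1=M[0]=27
AND r1, r1, #240 → r1=27&240=16
ADD r5, r5, #4 → r5=0+4=4
ADD r6, r6, #1 → r6=5+1=6
CMP r6, #8  (cmp 6,8)
BNE L1: taken
MOD r1, r1, #2 → r1=16%2=0
LDR r1, [r5] → r1=M[4]=29
AND r1, r1, #240 → r1=29&240=16
ADD r5, r5, #4 → r5=4+4=8
ADD r6, r6, #1 → r6=6+1=7
CMP r6, #8  (cmp 7,8)
BNE L1: taken
MOD r1, r1, #2 → r1=16%2=0
LDR r1, [r5] → r1=M[8]=21
AND r1, r1, #240 → r1=21&240=16
ADD r5, r5, #4 → r5=8+4=12
ADD r6, r6, #1 → r6=7+1=8
CMP r6, #8  (cmp 8,8)
BNE L1: not taken
STR r1, [0] → M[0]=16
halt.

16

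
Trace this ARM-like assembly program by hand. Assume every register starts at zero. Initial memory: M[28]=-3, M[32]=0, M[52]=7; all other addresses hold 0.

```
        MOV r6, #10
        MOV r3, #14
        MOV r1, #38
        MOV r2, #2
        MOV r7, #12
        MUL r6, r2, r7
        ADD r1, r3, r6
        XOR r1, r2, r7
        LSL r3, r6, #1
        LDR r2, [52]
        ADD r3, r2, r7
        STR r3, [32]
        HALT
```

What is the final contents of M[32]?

MOV r6, #10 → r6=10
MOV r3, #14 → r3=14
MOV r1, #38 → r1=38
MOV r2, #2 → r2=2
MOV r7, #12 → r7=12
MUL r6, r2, r7 → r6=2*12=24
ADD r1, r3, r6 → r1=14+24=38
XOR r1, r2, r7 → r1=2^12=14
LSL r3, r6, #1 → r3=24<<1=48
LDR r2, [52] → r2=M[52]=7
ADD r3, r2, r7 → r3=7+12=19
STR r3, [32] → M[32]=19
halt.

19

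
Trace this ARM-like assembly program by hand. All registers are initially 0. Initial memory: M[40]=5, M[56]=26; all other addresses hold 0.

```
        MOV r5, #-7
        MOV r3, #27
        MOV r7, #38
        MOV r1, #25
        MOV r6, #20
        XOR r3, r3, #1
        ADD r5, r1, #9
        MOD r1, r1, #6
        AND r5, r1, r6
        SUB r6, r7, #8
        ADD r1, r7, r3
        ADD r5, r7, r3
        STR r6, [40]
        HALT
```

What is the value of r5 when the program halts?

64

MOV r5, #-7 → r5=-7
MOV r3, #27 → r3=27
MOV r7, #38 → r7=38
MOV r1, #25 → r1=25
MOV r6, #20 → r6=20
XOR r3, r3, #1 → r3=27^1=26
ADD r5, r1, #9 → r5=25+9=34
MOD r1, r1, #6 → r1=25%6=1
AND r5, r1, r6 → r5=1&20=0
SUB r6, r7, #8 → r6=38-8=30
ADD r1, r7, r3 → r1=38+26=64
ADD r5, r7, r3 → r5=38+26=64
STR r6, [40] → M[40]=30
halt.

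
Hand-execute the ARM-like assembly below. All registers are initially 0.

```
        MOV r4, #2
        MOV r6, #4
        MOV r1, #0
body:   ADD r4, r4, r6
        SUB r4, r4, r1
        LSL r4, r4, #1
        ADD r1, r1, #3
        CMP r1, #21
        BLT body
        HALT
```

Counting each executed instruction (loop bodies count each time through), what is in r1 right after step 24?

r4=2
r6=4
r1=0
r4=2+4=6
r4=6-0=6
r4=6<<1=12
r1=0+3=3
CMP r1, #21  (cmp 3,21)
BLT body: taken
r4=12+4=16
r4=16-3=13
r4=13<<1=26
r1=3+3=6
CMP r1, #21  (cmp 6,21)
BLT body: taken
r4=26+4=30
r4=30-6=24
r4=24<<1=48
r1=6+3=9
CMP r1, #21  (cmp 9,21)
BLT body: taken
r4=48+4=52
r4=52-9=43
r4=43<<1=86
After step 24: r1 = 9.

9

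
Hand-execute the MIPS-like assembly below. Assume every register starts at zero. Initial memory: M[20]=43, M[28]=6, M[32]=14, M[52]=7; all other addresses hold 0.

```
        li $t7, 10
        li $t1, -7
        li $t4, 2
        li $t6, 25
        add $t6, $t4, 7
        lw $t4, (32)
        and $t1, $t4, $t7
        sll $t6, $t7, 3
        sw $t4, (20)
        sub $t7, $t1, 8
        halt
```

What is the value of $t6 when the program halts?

80

li $t7, 10 → $t7=10
li $t1, -7 → $t1=-7
li $t4, 2 → $t4=2
li $t6, 25 → $t6=25
add $t6, $t4, 7 → $t6=2+7=9
lw $t4, (32) → $t4=M[32]=14
and $t1, $t4, $t7 → $t1=14&10=10
sll $t6, $t7, 3 → $t6=10<<3=80
sw $t4, (20) → M[20]=14
sub $t7, $t1, 8 → $t7=10-8=2
halt.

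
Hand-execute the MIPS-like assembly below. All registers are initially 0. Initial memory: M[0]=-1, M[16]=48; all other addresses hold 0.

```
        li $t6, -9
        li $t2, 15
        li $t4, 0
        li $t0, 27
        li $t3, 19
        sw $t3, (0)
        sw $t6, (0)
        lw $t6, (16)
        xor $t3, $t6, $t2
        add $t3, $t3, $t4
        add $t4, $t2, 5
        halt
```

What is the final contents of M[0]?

-9

after li $t6, -9: $t6=-9
after li $t2, 15: $t2=15
after li $t4, 0: $t4=0
after li $t0, 27: $t0=27
after li $t3, 19: $t3=19
sw $t3, (0) → M[0]=19
sw $t6, (0) → M[0]=-9
after lw $t6, (16): $t6=M[16]=48
after xor $t3, $t6, $t2: $t3=48^15=63
after add $t3, $t3, $t4: $t3=63+0=63
after add $t4, $t2, 5: $t4=15+5=20
halt.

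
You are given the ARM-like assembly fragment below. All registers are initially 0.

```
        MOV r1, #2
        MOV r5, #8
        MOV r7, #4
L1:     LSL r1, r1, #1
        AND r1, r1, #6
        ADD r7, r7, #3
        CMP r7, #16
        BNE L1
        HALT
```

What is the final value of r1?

MOV r1, #2 → r1=2
MOV r5, #8 → r5=8
MOV r7, #4 → r7=4
LSL r1, r1, #1 → r1=2<<1=4
AND r1, r1, #6 → r1=4&6=4
ADD r7, r7, #3 → r7=4+3=7
CMP r7, #16  (cmp 7,16)
BNE L1: taken
LSL r1, r1, #1 → r1=4<<1=8
AND r1, r1, #6 → r1=8&6=0
ADD r7, r7, #3 → r7=7+3=10
CMP r7, #16  (cmp 10,16)
BNE L1: taken
LSL r1, r1, #1 → r1=0<<1=0
AND r1, r1, #6 → r1=0&6=0
ADD r7, r7, #3 → r7=10+3=13
CMP r7, #16  (cmp 13,16)
BNE L1: taken
LSL r1, r1, #1 → r1=0<<1=0
AND r1, r1, #6 → r1=0&6=0
ADD r7, r7, #3 → r7=13+3=16
CMP r7, #16  (cmp 16,16)
BNE L1: not taken
halt.

0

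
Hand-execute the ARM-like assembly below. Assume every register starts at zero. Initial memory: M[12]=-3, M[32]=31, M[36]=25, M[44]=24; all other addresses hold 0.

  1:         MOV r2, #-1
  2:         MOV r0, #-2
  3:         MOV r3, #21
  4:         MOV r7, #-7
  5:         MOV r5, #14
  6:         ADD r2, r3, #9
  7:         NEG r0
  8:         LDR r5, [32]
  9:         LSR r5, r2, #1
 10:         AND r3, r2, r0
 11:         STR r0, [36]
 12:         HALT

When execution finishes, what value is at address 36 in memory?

2

r2=-1
r0=-2
r3=21
r7=-7
r5=14
r2=21+9=30
r0=-(-2)=2
r5=M[32]=31
r5=30>>1=15
r3=30&2=2
STR r0, [36] → M[36]=2
halt.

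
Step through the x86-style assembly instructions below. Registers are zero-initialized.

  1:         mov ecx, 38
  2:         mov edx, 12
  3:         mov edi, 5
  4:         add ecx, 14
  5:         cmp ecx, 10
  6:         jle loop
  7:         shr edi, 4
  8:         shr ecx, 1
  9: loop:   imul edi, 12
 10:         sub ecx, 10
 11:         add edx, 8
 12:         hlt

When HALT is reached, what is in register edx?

20

mov ecx, 38 → ecx=38
mov edx, 12 → edx=12
mov edi, 5 → edi=5
add ecx, 14 → ecx=38+14=52
cmp ecx, 10  (cmp 52,10)
jle loop: not taken
shr edi, 4 → edi=5>>4=0
shr ecx, 1 → ecx=52>>1=26
imul edi, 12 → edi=0*12=0
sub ecx, 10 → ecx=26-10=16
add edx, 8 → edx=12+8=20
halt.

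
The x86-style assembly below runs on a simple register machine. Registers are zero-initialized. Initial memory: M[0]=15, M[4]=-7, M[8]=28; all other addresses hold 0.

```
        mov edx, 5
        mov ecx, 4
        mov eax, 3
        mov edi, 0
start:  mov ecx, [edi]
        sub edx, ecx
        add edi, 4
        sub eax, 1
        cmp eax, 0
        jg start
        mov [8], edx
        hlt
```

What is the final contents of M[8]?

after mov edx, 5: edx=5
after mov ecx, 4: ecx=4
after mov eax, 3: eax=3
after mov edi, 0: edi=0
after mov ecx, [edi]: ecx=M[0]=15
after sub edx, ecx: edx=5-15=-10
after add edi, 4: edi=0+4=4
after sub eax, 1: eax=3-1=2
cmp eax, 0  (cmp 2,0)
jg start: taken
after mov ecx, [edi]: ecx=M[4]=-7
after sub edx, ecx: edx=(-10)-(-7)=-3
after add edi, 4: edi=4+4=8
after sub eax, 1: eax=2-1=1
cmp eax, 0  (cmp 1,0)
jg start: taken
after mov ecx, [edi]: ecx=M[8]=28
after sub edx, ecx: edx=(-3)-28=-31
after add edi, 4: edi=8+4=12
after sub eax, 1: eax=1-1=0
cmp eax, 0  (cmp 0,0)
jg start: not taken
mov [8], edx → M[8]=-31
halt.

-31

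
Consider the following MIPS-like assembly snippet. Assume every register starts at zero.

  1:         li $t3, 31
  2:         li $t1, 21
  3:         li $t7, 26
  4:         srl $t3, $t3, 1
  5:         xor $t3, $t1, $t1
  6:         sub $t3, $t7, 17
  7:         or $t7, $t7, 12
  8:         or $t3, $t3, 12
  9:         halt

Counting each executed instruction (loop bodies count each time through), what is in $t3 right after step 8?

13

after li $t3, 31: $t3=31
after li $t1, 21: $t1=21
after li $t7, 26: $t7=26
after srl $t3, $t3, 1: $t3=31>>1=15
after xor $t3, $t1, $t1: $t3=21^21=0
after sub $t3, $t7, 17: $t3=26-17=9
after or $t7, $t7, 12: $t7=26|12=30
after or $t3, $t3, 12: $t3=9|12=13
After step 8: $t3 = 13.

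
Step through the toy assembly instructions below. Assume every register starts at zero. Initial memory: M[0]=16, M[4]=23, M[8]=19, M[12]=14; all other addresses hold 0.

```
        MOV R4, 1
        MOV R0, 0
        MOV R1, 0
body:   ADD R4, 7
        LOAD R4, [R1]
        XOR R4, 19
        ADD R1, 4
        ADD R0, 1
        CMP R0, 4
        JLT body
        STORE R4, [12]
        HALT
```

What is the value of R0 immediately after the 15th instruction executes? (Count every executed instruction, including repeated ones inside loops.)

after MOV R4, 1: R4=1
after MOV R0, 0: R0=0
after MOV R1, 0: R1=0
after ADD R4, 7: R4=1+7=8
after LOAD R4, [R1]: R4=M[0]=16
after XOR R4, 19: R4=16^19=3
after ADD R1, 4: R1=0+4=4
after ADD R0, 1: R0=0+1=1
CMP R0, 4  (cmp 1,4)
JLT body: taken
after ADD R4, 7: R4=3+7=10
after LOAD R4, [R1]: R4=M[4]=23
after XOR R4, 19: R4=23^19=4
after ADD R1, 4: R1=4+4=8
after ADD R0, 1: R0=1+1=2
After step 15: R0 = 2.

2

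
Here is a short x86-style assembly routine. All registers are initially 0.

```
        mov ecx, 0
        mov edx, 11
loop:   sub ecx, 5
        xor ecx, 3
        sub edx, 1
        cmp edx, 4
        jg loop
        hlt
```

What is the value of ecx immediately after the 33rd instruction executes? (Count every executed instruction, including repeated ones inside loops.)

-53

mov ecx, 0 → ecx=0
mov edx, 11 → edx=11
sub ecx, 5 → ecx=0-5=-5
xor ecx, 3 → ecx=(-5)^3=-8
sub edx, 1 → edx=11-1=10
cmp edx, 4  (cmp 10,4)
jg loop: taken
sub ecx, 5 → ecx=(-8)-5=-13
xor ecx, 3 → ecx=(-13)^3=-16
sub edx, 1 → edx=10-1=9
cmp edx, 4  (cmp 9,4)
jg loop: taken
sub ecx, 5 → ecx=(-16)-5=-21
xor ecx, 3 → ecx=(-21)^3=-24
sub edx, 1 → edx=9-1=8
cmp edx, 4  (cmp 8,4)
jg loop: taken
sub ecx, 5 → ecx=(-24)-5=-29
xor ecx, 3 → ecx=(-29)^3=-32
sub edx, 1 → edx=8-1=7
cmp edx, 4  (cmp 7,4)
jg loop: taken
sub ecx, 5 → ecx=(-32)-5=-37
xor ecx, 3 → ecx=(-37)^3=-40
sub edx, 1 → edx=7-1=6
cmp edx, 4  (cmp 6,4)
jg loop: taken
sub ecx, 5 → ecx=(-40)-5=-45
xor ecx, 3 → ecx=(-45)^3=-48
sub edx, 1 → edx=6-1=5
cmp edx, 4  (cmp 5,4)
jg loop: taken
sub ecx, 5 → ecx=(-48)-5=-53
After step 33: ecx = -53.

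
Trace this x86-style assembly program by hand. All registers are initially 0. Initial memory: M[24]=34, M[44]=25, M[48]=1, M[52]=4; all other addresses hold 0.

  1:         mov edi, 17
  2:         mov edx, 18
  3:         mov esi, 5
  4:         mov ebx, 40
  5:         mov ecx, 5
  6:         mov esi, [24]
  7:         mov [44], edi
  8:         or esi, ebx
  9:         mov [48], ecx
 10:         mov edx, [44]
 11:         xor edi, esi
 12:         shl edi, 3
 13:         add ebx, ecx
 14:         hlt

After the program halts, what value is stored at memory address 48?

mov edi, 17 → edi=17
mov edx, 18 → edx=18
mov esi, 5 → esi=5
mov ebx, 40 → ebx=40
mov ecx, 5 → ecx=5
mov esi, [24] → esi=M[24]=34
mov [44], edi → M[44]=17
or esi, ebx → esi=34|40=42
mov [48], ecx → M[48]=5
mov edx, [44] → edx=M[44]=17
xor edi, esi → edi=17^42=59
shl edi, 3 → edi=59<<3=472
add ebx, ecx → ebx=40+5=45
halt.

5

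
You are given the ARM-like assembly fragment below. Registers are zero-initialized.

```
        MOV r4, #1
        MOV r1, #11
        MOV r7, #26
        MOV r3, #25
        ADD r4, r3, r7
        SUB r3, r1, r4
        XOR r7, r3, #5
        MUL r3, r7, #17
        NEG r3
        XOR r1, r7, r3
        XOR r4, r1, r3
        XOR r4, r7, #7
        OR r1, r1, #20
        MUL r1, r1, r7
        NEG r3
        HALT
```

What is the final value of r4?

r4=1
r1=11
r7=26
r3=25
r4=25+26=51
r3=11-51=-40
r7=(-40)^5=-35
r3=(-35)*17=-595
r3=-(-595)=595
r1=(-35)^595=-626
r4=(-626)^595=-35
r4=(-35)^7=-38
r1=(-626)|20=-610
r1=(-610)*(-35)=21350
r3=-(595)=-595
halt.

-38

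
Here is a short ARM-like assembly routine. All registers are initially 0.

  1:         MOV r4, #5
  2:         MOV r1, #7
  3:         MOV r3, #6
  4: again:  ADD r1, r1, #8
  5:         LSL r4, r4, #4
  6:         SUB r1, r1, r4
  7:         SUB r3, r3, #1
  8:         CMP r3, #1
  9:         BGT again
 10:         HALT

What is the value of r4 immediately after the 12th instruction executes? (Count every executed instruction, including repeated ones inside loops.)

1280

after MOV r4, #5: r4=5
after MOV r1, #7: r1=7
after MOV r3, #6: r3=6
after ADD r1, r1, #8: r1=7+8=15
after LSL r4, r4, #4: r4=5<<4=80
after SUB r1, r1, r4: r1=15-80=-65
after SUB r3, r3, #1: r3=6-1=5
CMP r3, #1  (cmp 5,1)
BGT again: taken
after ADD r1, r1, #8: r1=(-65)+8=-57
after LSL r4, r4, #4: r4=80<<4=1280
after SUB r1, r1, r4: r1=(-57)-1280=-1337
After step 12: r4 = 1280.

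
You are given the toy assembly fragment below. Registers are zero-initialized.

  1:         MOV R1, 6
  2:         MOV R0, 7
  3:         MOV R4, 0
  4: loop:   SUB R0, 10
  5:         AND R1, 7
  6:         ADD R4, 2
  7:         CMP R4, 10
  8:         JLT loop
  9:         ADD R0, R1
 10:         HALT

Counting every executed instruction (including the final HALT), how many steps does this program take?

30

MOV R1, 6 → R1=6
MOV R0, 7 → R0=7
MOV R4, 0 → R4=0
SUB R0, 10 → R0=7-10=-3
AND R1, 7 → R1=6&7=6
ADD R4, 2 → R4=0+2=2
CMP R4, 10  (cmp 2,10)
JLT loop: taken
SUB R0, 10 → R0=(-3)-10=-13
AND R1, 7 → R1=6&7=6
ADD R4, 2 → R4=2+2=4
CMP R4, 10  (cmp 4,10)
JLT loop: taken
SUB R0, 10 → R0=(-13)-10=-23
AND R1, 7 → R1=6&7=6
ADD R4, 2 → R4=4+2=6
CMP R4, 10  (cmp 6,10)
JLT loop: taken
SUB R0, 10 → R0=(-23)-10=-33
AND R1, 7 → R1=6&7=6
ADD R4, 2 → R4=6+2=8
CMP R4, 10  (cmp 8,10)
JLT loop: taken
SUB R0, 10 → R0=(-33)-10=-43
AND R1, 7 → R1=6&7=6
ADD R4, 2 → R4=8+2=10
CMP R4, 10  (cmp 10,10)
JLT loop: not taken
ADD R0, R1 → R0=(-43)+6=-37
halt.
Total executed instructions: 30.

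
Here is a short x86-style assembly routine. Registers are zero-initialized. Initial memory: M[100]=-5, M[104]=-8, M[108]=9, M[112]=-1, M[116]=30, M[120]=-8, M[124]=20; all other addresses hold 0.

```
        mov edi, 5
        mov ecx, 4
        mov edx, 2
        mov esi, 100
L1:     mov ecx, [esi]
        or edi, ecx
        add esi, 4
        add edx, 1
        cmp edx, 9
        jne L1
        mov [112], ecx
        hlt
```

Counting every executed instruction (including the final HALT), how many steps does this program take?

48

after mov edi, 5: edi=5
after mov ecx, 4: ecx=4
after mov edx, 2: edx=2
after mov esi, 100: esi=100
after mov ecx, [esi]: ecx=M[100]=-5
after or edi, ecx: edi=5|(-5)=-1
after add esi, 4: esi=100+4=104
after add edx, 1: edx=2+1=3
cmp edx, 9  (cmp 3,9)
jne L1: taken
after mov ecx, [esi]: ecx=M[104]=-8
after or edi, ecx: edi=(-1)|(-8)=-1
after add esi, 4: esi=104+4=108
after add edx, 1: edx=3+1=4
cmp edx, 9  (cmp 4,9)
jne L1: taken
after mov ecx, [esi]: ecx=M[108]=9
after or edi, ecx: edi=(-1)|9=-1
after add esi, 4: esi=108+4=112
after add edx, 1: edx=4+1=5
cmp edx, 9  (cmp 5,9)
jne L1: taken
after mov ecx, [esi]: ecx=M[112]=-1
after or edi, ecx: edi=(-1)|(-1)=-1
after add esi, 4: esi=112+4=116
after add edx, 1: edx=5+1=6
cmp edx, 9  (cmp 6,9)
jne L1: taken
after mov ecx, [esi]: ecx=M[116]=30
after or edi, ecx: edi=(-1)|30=-1
after add esi, 4: esi=116+4=120
after add edx, 1: edx=6+1=7
cmp edx, 9  (cmp 7,9)
jne L1: taken
after mov ecx, [esi]: ecx=M[120]=-8
after or edi, ecx: edi=(-1)|(-8)=-1
after add esi, 4: esi=120+4=124
after add edx, 1: edx=7+1=8
cmp edx, 9  (cmp 8,9)
jne L1: taken
after mov ecx, [esi]: ecx=M[124]=20
after or edi, ecx: edi=(-1)|20=-1
after add esi, 4: esi=124+4=128
after add edx, 1: edx=8+1=9
cmp edx, 9  (cmp 9,9)
jne L1: not taken
mov [112], ecx → M[112]=20
halt.
Total executed instructions: 48.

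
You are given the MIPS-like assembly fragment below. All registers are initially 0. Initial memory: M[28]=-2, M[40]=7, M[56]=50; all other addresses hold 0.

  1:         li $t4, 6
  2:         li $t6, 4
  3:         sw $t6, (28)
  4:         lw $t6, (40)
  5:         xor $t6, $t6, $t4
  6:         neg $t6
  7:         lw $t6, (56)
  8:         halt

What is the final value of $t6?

50

$t4=6
$t6=4
sw $t6, (28) → M[28]=4
$t6=M[40]=7
$t6=7^6=1
$t6=-(1)=-1
$t6=M[56]=50
halt.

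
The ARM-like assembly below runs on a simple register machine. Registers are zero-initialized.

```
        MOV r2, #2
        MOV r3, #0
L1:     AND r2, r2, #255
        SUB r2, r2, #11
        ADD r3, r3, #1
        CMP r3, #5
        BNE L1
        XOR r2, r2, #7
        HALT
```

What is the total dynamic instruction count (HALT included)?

29

after MOV r2, #2: r2=2
after MOV r3, #0: r3=0
after AND r2, r2, #255: r2=2&255=2
after SUB r2, r2, #11: r2=2-11=-9
after ADD r3, r3, #1: r3=0+1=1
CMP r3, #5  (cmp 1,5)
BNE L1: taken
after AND r2, r2, #255: r2=(-9)&255=247
after SUB r2, r2, #11: r2=247-11=236
after ADD r3, r3, #1: r3=1+1=2
CMP r3, #5  (cmp 2,5)
BNE L1: taken
after AND r2, r2, #255: r2=236&255=236
after SUB r2, r2, #11: r2=236-11=225
after ADD r3, r3, #1: r3=2+1=3
CMP r3, #5  (cmp 3,5)
BNE L1: taken
after AND r2, r2, #255: r2=225&255=225
after SUB r2, r2, #11: r2=225-11=214
after ADD r3, r3, #1: r3=3+1=4
CMP r3, #5  (cmp 4,5)
BNE L1: taken
after AND r2, r2, #255: r2=214&255=214
after SUB r2, r2, #11: r2=214-11=203
after ADD r3, r3, #1: r3=4+1=5
CMP r3, #5  (cmp 5,5)
BNE L1: not taken
after XOR r2, r2, #7: r2=203^7=204
halt.
Total executed instructions: 29.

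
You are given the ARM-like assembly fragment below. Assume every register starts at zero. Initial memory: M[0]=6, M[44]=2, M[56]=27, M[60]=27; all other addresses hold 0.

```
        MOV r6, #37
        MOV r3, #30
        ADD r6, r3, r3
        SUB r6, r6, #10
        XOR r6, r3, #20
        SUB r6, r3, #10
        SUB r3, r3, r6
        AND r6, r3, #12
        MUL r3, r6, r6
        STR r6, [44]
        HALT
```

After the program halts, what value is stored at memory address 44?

8

MOV r6, #37 → r6=37
MOV r3, #30 → r3=30
ADD r6, r3, r3 → r6=30+30=60
SUB r6, r6, #10 → r6=60-10=50
XOR r6, r3, #20 → r6=30^20=10
SUB r6, r3, #10 → r6=30-10=20
SUB r3, r3, r6 → r3=30-20=10
AND r6, r3, #12 → r6=10&12=8
MUL r3, r6, r6 → r3=8*8=64
STR r6, [44] → M[44]=8
halt.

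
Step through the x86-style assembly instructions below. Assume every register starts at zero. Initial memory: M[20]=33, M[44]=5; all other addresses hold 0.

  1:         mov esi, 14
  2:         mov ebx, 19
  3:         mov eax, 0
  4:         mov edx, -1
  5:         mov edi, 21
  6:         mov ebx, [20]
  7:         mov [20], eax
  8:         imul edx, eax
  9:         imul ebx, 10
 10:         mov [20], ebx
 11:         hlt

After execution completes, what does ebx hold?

esi=14
ebx=19
eax=0
edx=-1
edi=21
ebx=M[20]=33
mov [20], eax → M[20]=0
edx=(-1)*0=0
ebx=33*10=330
mov [20], ebx → M[20]=330
halt.

330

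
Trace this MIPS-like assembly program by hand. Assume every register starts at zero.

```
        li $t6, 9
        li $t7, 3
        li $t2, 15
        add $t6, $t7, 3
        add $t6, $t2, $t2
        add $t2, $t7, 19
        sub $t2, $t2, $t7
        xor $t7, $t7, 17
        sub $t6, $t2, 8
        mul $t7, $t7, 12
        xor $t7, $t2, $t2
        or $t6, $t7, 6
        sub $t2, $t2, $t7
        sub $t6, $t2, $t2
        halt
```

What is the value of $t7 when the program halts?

0

after li $t6, 9: $t6=9
after li $t7, 3: $t7=3
after li $t2, 15: $t2=15
after add $t6, $t7, 3: $t6=3+3=6
after add $t6, $t2, $t2: $t6=15+15=30
after add $t2, $t7, 19: $t2=3+19=22
after sub $t2, $t2, $t7: $t2=22-3=19
after xor $t7, $t7, 17: $t7=3^17=18
after sub $t6, $t2, 8: $t6=19-8=11
after mul $t7, $t7, 12: $t7=18*12=216
after xor $t7, $t2, $t2: $t7=19^19=0
after or $t6, $t7, 6: $t6=0|6=6
after sub $t2, $t2, $t7: $t2=19-0=19
after sub $t6, $t2, $t2: $t6=19-19=0
halt.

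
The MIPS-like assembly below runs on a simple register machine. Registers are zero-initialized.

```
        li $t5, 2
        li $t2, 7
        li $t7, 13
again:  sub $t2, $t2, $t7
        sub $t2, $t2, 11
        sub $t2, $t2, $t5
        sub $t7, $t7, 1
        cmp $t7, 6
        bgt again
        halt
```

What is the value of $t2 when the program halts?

$t5=2
$t2=7
$t7=13
$t2=7-13=-6
$t2=(-6)-11=-17
$t2=(-17)-2=-19
$t7=13-1=12
cmp $t7, 6  (cmp 12,6)
bgt again: taken
$t2=(-19)-12=-31
$t2=(-31)-11=-42
$t2=(-42)-2=-44
$t7=12-1=11
cmp $t7, 6  (cmp 11,6)
bgt again: taken
$t2=(-44)-11=-55
$t2=(-55)-11=-66
$t2=(-66)-2=-68
$t7=11-1=10
cmp $t7, 6  (cmp 10,6)
bgt again: taken
$t2=(-68)-10=-78
$t2=(-78)-11=-89
$t2=(-89)-2=-91
$t7=10-1=9
cmp $t7, 6  (cmp 9,6)
bgt again: taken
$t2=(-91)-9=-100
$t2=(-100)-11=-111
$t2=(-111)-2=-113
$t7=9-1=8
cmp $t7, 6  (cmp 8,6)
bgt again: taken
$t2=(-113)-8=-121
$t2=(-121)-11=-132
$t2=(-132)-2=-134
$t7=8-1=7
cmp $t7, 6  (cmp 7,6)
bgt again: taken
$t2=(-134)-7=-141
$t2=(-141)-11=-152
$t2=(-152)-2=-154
$t7=7-1=6
cmp $t7, 6  (cmp 6,6)
bgt again: not taken
halt.

-154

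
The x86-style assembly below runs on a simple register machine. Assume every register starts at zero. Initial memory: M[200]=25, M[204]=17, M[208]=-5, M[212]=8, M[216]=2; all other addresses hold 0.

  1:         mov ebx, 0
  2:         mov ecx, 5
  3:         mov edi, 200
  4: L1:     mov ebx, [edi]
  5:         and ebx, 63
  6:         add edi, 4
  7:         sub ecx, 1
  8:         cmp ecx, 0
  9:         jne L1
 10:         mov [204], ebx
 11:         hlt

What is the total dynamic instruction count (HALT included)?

after mov ebx, 0: ebx=0
after mov ecx, 5: ecx=5
after mov edi, 200: edi=200
after mov ebx, [edi]: ebx=M[200]=25
after and ebx, 63: ebx=25&63=25
after add edi, 4: edi=200+4=204
after sub ecx, 1: ecx=5-1=4
cmp ecx, 0  (cmp 4,0)
jne L1: taken
after mov ebx, [edi]: ebx=M[204]=17
after and ebx, 63: ebx=17&63=17
after add edi, 4: edi=204+4=208
after sub ecx, 1: ecx=4-1=3
cmp ecx, 0  (cmp 3,0)
jne L1: taken
after mov ebx, [edi]: ebx=M[208]=-5
after and ebx, 63: ebx=(-5)&63=59
after add edi, 4: edi=208+4=212
after sub ecx, 1: ecx=3-1=2
cmp ecx, 0  (cmp 2,0)
jne L1: taken
after mov ebx, [edi]: ebx=M[212]=8
after and ebx, 63: ebx=8&63=8
after add edi, 4: edi=212+4=216
after sub ecx, 1: ecx=2-1=1
cmp ecx, 0  (cmp 1,0)
jne L1: taken
after mov ebx, [edi]: ebx=M[216]=2
after and ebx, 63: ebx=2&63=2
after add edi, 4: edi=216+4=220
after sub ecx, 1: ecx=1-1=0
cmp ecx, 0  (cmp 0,0)
jne L1: not taken
mov [204], ebx → M[204]=2
halt.
Total executed instructions: 35.

35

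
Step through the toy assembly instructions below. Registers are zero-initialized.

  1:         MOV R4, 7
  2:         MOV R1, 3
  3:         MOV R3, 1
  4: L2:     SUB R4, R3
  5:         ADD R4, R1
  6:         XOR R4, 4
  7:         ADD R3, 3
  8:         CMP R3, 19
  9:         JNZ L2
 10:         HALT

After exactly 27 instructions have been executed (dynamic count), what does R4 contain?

after MOV R4, 7: R4=7
after MOV R1, 3: R1=3
after MOV R3, 1: R3=1
after SUB R4, R3: R4=7-1=6
after ADD R4, R1: R4=6+3=9
after XOR R4, 4: R4=9^4=13
after ADD R3, 3: R3=1+3=4
CMP R3, 19  (cmp 4,19)
JNZ L2: taken
after SUB R4, R3: R4=13-4=9
after ADD R4, R1: R4=9+3=12
after XOR R4, 4: R4=12^4=8
after ADD R3, 3: R3=4+3=7
CMP R3, 19  (cmp 7,19)
JNZ L2: taken
after SUB R4, R3: R4=8-7=1
after ADD R4, R1: R4=1+3=4
after XOR R4, 4: R4=4^4=0
after ADD R3, 3: R3=7+3=10
CMP R3, 19  (cmp 10,19)
JNZ L2: taken
after SUB R4, R3: R4=0-10=-10
after ADD R4, R1: R4=(-10)+3=-7
after XOR R4, 4: R4=(-7)^4=-3
after ADD R3, 3: R3=10+3=13
CMP R3, 19  (cmp 13,19)
JNZ L2: taken
After step 27: R4 = -3.

-3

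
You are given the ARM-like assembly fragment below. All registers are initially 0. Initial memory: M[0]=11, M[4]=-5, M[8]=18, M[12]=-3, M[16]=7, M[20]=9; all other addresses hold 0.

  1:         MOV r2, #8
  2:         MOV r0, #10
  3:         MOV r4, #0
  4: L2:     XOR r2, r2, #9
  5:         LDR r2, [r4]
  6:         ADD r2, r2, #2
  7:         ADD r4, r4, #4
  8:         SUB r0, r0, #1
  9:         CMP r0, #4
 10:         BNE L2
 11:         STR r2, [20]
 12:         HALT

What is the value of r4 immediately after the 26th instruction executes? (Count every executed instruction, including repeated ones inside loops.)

12

MOV r2, #8 → r2=8
MOV r0, #10 → r0=10
MOV r4, #0 → r4=0
XOR r2, r2, #9 → r2=8^9=1
LDR r2, [r4] → r2=M[0]=11
ADD r2, r2, #2 → r2=11+2=13
ADD r4, r4, #4 → r4=0+4=4
SUB r0, r0, #1 → r0=10-1=9
CMP r0, #4  (cmp 9,4)
BNE L2: taken
XOR r2, r2, #9 → r2=13^9=4
LDR r2, [r4] → r2=M[4]=-5
ADD r2, r2, #2 → r2=(-5)+2=-3
ADD r4, r4, #4 → r4=4+4=8
SUB r0, r0, #1 → r0=9-1=8
CMP r0, #4  (cmp 8,4)
BNE L2: taken
XOR r2, r2, #9 → r2=(-3)^9=-12
LDR r2, [r4] → r2=M[8]=18
ADD r2, r2, #2 → r2=18+2=20
ADD r4, r4, #4 → r4=8+4=12
SUB r0, r0, #1 → r0=8-1=7
CMP r0, #4  (cmp 7,4)
BNE L2: taken
XOR r2, r2, #9 → r2=20^9=29
LDR r2, [r4] → r2=M[12]=-3
After step 26: r4 = 12.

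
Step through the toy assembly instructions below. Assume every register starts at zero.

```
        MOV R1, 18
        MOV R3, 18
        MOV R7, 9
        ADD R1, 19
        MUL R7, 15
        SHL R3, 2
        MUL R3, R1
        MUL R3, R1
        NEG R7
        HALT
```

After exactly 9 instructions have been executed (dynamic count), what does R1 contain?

37

MOV R1, 18 → R1=18
MOV R3, 18 → R3=18
MOV R7, 9 → R7=9
ADD R1, 19 → R1=18+19=37
MUL R7, 15 → R7=9*15=135
SHL R3, 2 → R3=18<<2=72
MUL R3, R1 → R3=72*37=2664
MUL R3, R1 → R3=2664*37=98568
NEG R7 → R7=-(135)=-135
After step 9: R1 = 37.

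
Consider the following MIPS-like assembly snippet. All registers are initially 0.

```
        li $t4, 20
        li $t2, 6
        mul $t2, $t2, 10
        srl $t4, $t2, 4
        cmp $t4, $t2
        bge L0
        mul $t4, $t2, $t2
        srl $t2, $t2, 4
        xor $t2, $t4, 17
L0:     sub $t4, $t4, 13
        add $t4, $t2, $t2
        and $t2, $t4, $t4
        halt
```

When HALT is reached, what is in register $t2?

after li $t4, 20: $t4=20
after li $t2, 6: $t2=6
after mul $t2, $t2, 10: $t2=6*10=60
after srl $t4, $t2, 4: $t4=60>>4=3
cmp $t4, $t2  (cmp 3,60)
bge L0: not taken
after mul $t4, $t2, $t2: $t4=60*60=3600
after srl $t2, $t2, 4: $t2=60>>4=3
after xor $t2, $t4, 17: $t2=3600^17=3585
after sub $t4, $t4, 13: $t4=3600-13=3587
after add $t4, $t2, $t2: $t4=3585+3585=7170
after and $t2, $t4, $t4: $t2=7170&7170=7170
halt.

7170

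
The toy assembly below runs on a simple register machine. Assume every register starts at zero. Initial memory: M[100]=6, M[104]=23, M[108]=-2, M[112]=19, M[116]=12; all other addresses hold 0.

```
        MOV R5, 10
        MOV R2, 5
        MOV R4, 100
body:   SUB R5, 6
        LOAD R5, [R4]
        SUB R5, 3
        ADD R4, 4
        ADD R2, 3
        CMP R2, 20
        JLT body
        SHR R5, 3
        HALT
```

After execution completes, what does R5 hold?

1

after MOV R5, 10: R5=10
after MOV R2, 5: R2=5
after MOV R4, 100: R4=100
after SUB R5, 6: R5=10-6=4
after LOAD R5, [R4]: R5=M[100]=6
after SUB R5, 3: R5=6-3=3
after ADD R4, 4: R4=100+4=104
after ADD R2, 3: R2=5+3=8
CMP R2, 20  (cmp 8,20)
JLT body: taken
after SUB R5, 6: R5=3-6=-3
after LOAD R5, [R4]: R5=M[104]=23
after SUB R5, 3: R5=23-3=20
after ADD R4, 4: R4=104+4=108
after ADD R2, 3: R2=8+3=11
CMP R2, 20  (cmp 11,20)
JLT body: taken
after SUB R5, 6: R5=20-6=14
after LOAD R5, [R4]: R5=M[108]=-2
after SUB R5, 3: R5=(-2)-3=-5
after ADD R4, 4: R4=108+4=112
after ADD R2, 3: R2=11+3=14
CMP R2, 20  (cmp 14,20)
JLT body: taken
after SUB R5, 6: R5=(-5)-6=-11
after LOAD R5, [R4]: R5=M[112]=19
after SUB R5, 3: R5=19-3=16
after ADD R4, 4: R4=112+4=116
after ADD R2, 3: R2=14+3=17
CMP R2, 20  (cmp 17,20)
JLT body: taken
after SUB R5, 6: R5=16-6=10
after LOAD R5, [R4]: R5=M[116]=12
after SUB R5, 3: R5=12-3=9
after ADD R4, 4: R4=116+4=120
after ADD R2, 3: R2=17+3=20
CMP R2, 20  (cmp 20,20)
JLT body: not taken
after SHR R5, 3: R5=9>>3=1
halt.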